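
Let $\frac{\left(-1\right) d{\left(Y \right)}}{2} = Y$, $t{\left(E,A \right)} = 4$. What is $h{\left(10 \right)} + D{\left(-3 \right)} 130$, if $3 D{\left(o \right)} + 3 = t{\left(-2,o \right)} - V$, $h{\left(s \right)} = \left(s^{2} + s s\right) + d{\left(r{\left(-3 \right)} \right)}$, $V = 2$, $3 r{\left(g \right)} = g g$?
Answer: $\frac{452}{3} \approx 150.67$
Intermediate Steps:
$r{\left(g \right)} = \frac{g^{2}}{3}$ ($r{\left(g \right)} = \frac{g g}{3} = \frac{g^{2}}{3}$)
$d{\left(Y \right)} = - 2 Y$
$h{\left(s \right)} = -6 + 2 s^{2}$ ($h{\left(s \right)} = \left(s^{2} + s s\right) - 2 \frac{\left(-3\right)^{2}}{3} = \left(s^{2} + s^{2}\right) - 2 \cdot \frac{1}{3} \cdot 9 = 2 s^{2} - 6 = -6 + 2 s^{2}$)
$D{\left(o \right)} = - \frac{1}{3}$ ($D{\left(o \right)} = -1 + \frac{4 - 2}{3} = -1 + \frac{1}{3} \cdot 2 = -1 + \frac{2}{3} = - \frac{1}{3}$)
$h{\left(10 \right)} + D{\left(-3 \right)} 130 = \left(-6 + 2 \cdot 10^{2}\right) - \frac{130}{3} = \left(-6 + 2 \cdot 100\right) - \frac{130}{3} = \left(-6 + 200\right) - \frac{130}{3} = 194 - \frac{130}{3} = \frac{452}{3}$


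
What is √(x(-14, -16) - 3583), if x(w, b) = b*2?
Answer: I*√3615 ≈ 60.125*I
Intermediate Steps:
x(w, b) = 2*b
√(x(-14, -16) - 3583) = √(2*(-16) - 3583) = √(-32 - 3583) = √(-3615) = I*√3615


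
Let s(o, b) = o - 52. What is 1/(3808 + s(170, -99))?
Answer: 1/3926 ≈ 0.00025471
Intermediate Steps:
s(o, b) = -52 + o
1/(3808 + s(170, -99)) = 1/(3808 + (-52 + 170)) = 1/(3808 + 118) = 1/3926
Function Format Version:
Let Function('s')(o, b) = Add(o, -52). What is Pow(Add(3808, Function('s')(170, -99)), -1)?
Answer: Rational(1, 3926) ≈ 0.00025471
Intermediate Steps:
Function('s')(o, b) = Add(-52, o)
Pow(Add(3808, Function('s')(170, -99)), -1) = Pow(Add(3808, Add(-52, 170)), -1) = Pow(Add(3808, 118), -1) = Pow(3926, -1) = Rational(1, 3926)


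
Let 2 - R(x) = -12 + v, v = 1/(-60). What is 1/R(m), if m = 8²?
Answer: 60/841 ≈ 0.071344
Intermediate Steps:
v = -1/60 ≈ -0.016667
m = 64
R(x) = 841/60 (R(x) = 2 - (-12 - 1/60) = 2 - 1*(-721/60) = 2 + 721/60 = 841/60)
1/R(m) = 1/(841/60) = 60/841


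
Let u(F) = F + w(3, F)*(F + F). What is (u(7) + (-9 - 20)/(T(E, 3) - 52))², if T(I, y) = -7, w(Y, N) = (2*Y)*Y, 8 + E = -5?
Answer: 234396100/3481 ≈ 67336.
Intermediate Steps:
E = -13 (E = -8 - 5 = -13)
w(Y, N) = 2*Y²
u(F) = 37*F (u(F) = F + (2*3²)*(F + F) = F + (2*9)*(2*F) = F + 18*(2*F) = F + 36*F = 37*F)
(u(7) + (-9 - 20)/(T(E, 3) - 52))² = (37*7 + (-9 - 20)/(-7 - 52))² = (259 - 29/(-59))² = (259 - 29*(-1/59))² = (259 + 29/59)² = (15310/59)² = 234396100/3481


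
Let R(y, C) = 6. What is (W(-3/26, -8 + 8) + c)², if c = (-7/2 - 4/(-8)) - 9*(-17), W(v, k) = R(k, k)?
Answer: 24336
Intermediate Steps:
W(v, k) = 6
c = 150 (c = (-7*½ - 4*(-⅛)) + 153 = (-7/2 + ½) + 153 = -3 + 153 = 150)
(W(-3/26, -8 + 8) + c)² = (6 + 150)² = 156² = 24336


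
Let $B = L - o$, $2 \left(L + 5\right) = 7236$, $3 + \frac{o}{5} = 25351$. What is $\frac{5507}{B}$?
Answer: $- \frac{5507}{123127} \approx -0.044726$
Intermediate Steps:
$o = 126740$ ($o = -15 + 5 \cdot 25351 = -15 + 126755 = 126740$)
$L = 3613$ ($L = -5 + \frac{1}{2} \cdot 7236 = -5 + 3618 = 3613$)
$B = -123127$ ($B = 3613 - 126740 = -123127$)
$\frac{5507}{B} = \frac{5507}{-123127} = 5507 \left(- \frac{1}{123127}\right) = - \frac{5507}{123127}$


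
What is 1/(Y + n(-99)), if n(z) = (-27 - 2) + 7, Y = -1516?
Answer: -1/1538 ≈ -0.00065020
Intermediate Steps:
n(z) = -22 (n(z) = -29 + 7 = -22)
1/(Y + n(-99)) = 1/(-1516 - 22) = 1/(-1538) = -1/1538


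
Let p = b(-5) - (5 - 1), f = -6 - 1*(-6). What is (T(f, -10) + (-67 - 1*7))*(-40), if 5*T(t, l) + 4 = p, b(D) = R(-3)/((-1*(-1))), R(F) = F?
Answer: 3048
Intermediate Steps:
f = 0 (f = -6 + 6 = 0)
b(D) = -3 (b(D) = -3/((-1*(-1))) = -3/1 = -3*1 = -3)
p = -7 (p = -3 - (5 - 1) = -3 - 1*4 = -3 - 4 = -7)
T(t, l) = -11/5 (T(t, l) = -⅘ + (⅕)*(-7) = -⅘ - 7/5 = -11/5)
(T(f, -10) + (-67 - 1*7))*(-40) = (-11/5 + (-67 - 1*7))*(-40) = (-11/5 + (-67 - 7))*(-40) = (-11/5 - 74)*(-40) = -381/5*(-40) = 3048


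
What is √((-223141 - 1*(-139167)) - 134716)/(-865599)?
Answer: -I*√218690/865599 ≈ -0.00054025*I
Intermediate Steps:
√((-223141 - 1*(-139167)) - 134716)/(-865599) = √((-223141 + 139167) - 134716)*(-1/865599) = √(-83974 - 134716)*(-1/865599) = √(-218690)*(-1/865599) = (I*√218690)*(-1/865599) = -I*√218690/865599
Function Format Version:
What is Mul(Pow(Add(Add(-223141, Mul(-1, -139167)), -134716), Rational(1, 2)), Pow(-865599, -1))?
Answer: Mul(Rational(-1, 865599), I, Pow(218690, Rational(1, 2))) ≈ Mul(-0.00054025, I)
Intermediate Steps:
Mul(Pow(Add(Add(-223141, Mul(-1, -139167)), -134716), Rational(1, 2)), Pow(-865599, -1)) = Mul(Pow(Add(Add(-223141, 139167), -134716), Rational(1, 2)), Rational(-1, 865599)) = Mul(Pow(Add(-83974, -134716), Rational(1, 2)), Rational(-1, 865599)) = Mul(Pow(-218690, Rational(1, 2)), Rational(-1, 865599)) = Mul(Mul(I, Pow(218690, Rational(1, 2))), Rational(-1, 865599)) = Mul(Rational(-1, 865599), I, Pow(218690, Rational(1, 2)))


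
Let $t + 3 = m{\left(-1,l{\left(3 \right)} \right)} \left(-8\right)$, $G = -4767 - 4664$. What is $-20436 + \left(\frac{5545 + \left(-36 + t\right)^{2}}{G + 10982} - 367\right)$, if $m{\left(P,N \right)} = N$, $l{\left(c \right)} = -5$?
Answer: $- \frac{686381}{33} \approx -20799.0$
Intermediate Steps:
$G = -9431$ ($G = -4767 - 4664 = -9431$)
$t = 37$ ($t = -3 - -40 = -3 + 40 = 37$)
$-20436 + \left(\frac{5545 + \left(-36 + t\right)^{2}}{G + 10982} - 367\right) = -20436 - \left(367 - \frac{5545 + \left(-36 + 37\right)^{2}}{-9431 + 10982}\right) = -20436 - \left(367 - \frac{5545 + 1^{2}}{1551}\right) = -20436 - \left(367 - \left(5545 + 1\right) \frac{1}{1551}\right) = -20436 + \left(5546 \cdot \frac{1}{1551} - 367\right) = -20436 + \left(\frac{118}{33} - 367\right) = -20436 - \frac{11993}{33} = - \frac{686381}{33}$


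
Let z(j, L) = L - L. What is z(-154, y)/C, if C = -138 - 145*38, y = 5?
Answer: 0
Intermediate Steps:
C = -5648 (C = -138 - 5510 = -5648)
z(j, L) = 0
z(-154, y)/C = 0/(-5648) = 0*(-1/5648) = 0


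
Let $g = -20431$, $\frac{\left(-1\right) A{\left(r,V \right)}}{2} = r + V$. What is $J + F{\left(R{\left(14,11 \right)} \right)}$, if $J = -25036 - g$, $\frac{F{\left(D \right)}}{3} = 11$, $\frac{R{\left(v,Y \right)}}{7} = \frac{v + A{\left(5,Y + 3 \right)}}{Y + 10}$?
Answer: $-4572$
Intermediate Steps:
$A{\left(r,V \right)} = - 2 V - 2 r$ ($A{\left(r,V \right)} = - 2 \left(r + V\right) = - 2 \left(V + r\right) = - 2 V - 2 r$)
$R{\left(v,Y \right)} = \frac{7 \left(-16 + v - 2 Y\right)}{10 + Y}$ ($R{\left(v,Y \right)} = 7 \frac{v - \left(10 + 2 \left(Y + 3\right)\right)}{Y + 10} = 7 \frac{v - \left(10 + 2 \left(3 + Y\right)\right)}{10 + Y} = 7 \frac{v - \left(16 + 2 Y\right)}{10 + Y} = 7 \frac{-16 + v - 2 Y}{10 + Y} = \frac{7 \left(-16 + v - 2 Y\right)}{10 + Y}$)
$F{\left(D \right)} = 33$ ($F{\left(D \right)} = 3 \cdot 11 = 33$)
$J = -4605$ ($J = -25036 - -20431 = -25036 + 20431 = -4605$)
$J + F{\left(R{\left(14,11 \right)} \right)} = -4605 + 33 = -4572$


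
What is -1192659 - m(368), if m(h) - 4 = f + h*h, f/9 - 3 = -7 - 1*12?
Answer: -1327943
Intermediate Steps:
f = -144 (f = 27 + 9*(-7 - 1*12) = 27 + 9*(-7 - 12) = 27 + 9*(-19) = 27 - 171 = -144)
m(h) = -140 + h² (m(h) = 4 + (-144 + h*h) = 4 + (-144 + h²) = -140 + h²)
-1192659 - m(368) = -1192659 - (-140 + 368²) = -1192659 - (-140 + 135424) = -1192659 - 1*135284 = -1192659 - 135284 = -1327943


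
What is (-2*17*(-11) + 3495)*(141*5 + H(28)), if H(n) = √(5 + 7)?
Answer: 2727645 + 7738*√3 ≈ 2.7410e+6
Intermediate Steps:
H(n) = 2*√3 (H(n) = √12 = 2*√3)
(-2*17*(-11) + 3495)*(141*5 + H(28)) = (-2*17*(-11) + 3495)*(141*5 + 2*√3) = (-34*(-11) + 3495)*(705 + 2*√3) = (374 + 3495)*(705 + 2*√3) = 3869*(705 + 2*√3) = 2727645 + 7738*√3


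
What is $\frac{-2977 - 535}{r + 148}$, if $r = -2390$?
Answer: $\frac{1756}{1121} \approx 1.5665$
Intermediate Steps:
$\frac{-2977 - 535}{r + 148} = \frac{-2977 - 535}{-2390 + 148} = - \frac{3512}{-2242} = \left(-3512\right) \left(- \frac{1}{2242}\right) = \frac{1756}{1121}$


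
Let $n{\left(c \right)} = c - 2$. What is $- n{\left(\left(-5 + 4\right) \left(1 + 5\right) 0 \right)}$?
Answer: $2$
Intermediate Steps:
$n{\left(c \right)} = -2 + c$ ($n{\left(c \right)} = c - 2 = -2 + c$)
$- n{\left(\left(-5 + 4\right) \left(1 + 5\right) 0 \right)} = - (-2 + \left(-5 + 4\right) \left(1 + 5\right) 0) = - (-2 + \left(-1\right) 6 \cdot 0) = - (-2 - 0) = - (-2 + 0) = \left(-1\right) \left(-2\right) = 2$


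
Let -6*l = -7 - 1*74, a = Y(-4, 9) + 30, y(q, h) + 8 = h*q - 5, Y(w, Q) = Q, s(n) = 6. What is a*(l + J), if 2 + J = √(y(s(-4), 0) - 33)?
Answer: 897/2 + 39*I*√46 ≈ 448.5 + 264.51*I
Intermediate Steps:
y(q, h) = -13 + h*q (y(q, h) = -8 + (h*q - 5) = -8 + (-5 + h*q) = -13 + h*q)
a = 39 (a = 9 + 30 = 39)
l = 27/2 (l = -(-7 - 1*74)/6 = -(-7 - 74)/6 = -⅙*(-81) = 27/2 ≈ 13.500)
J = -2 + I*√46 (J = -2 + √((-13 + 0*6) - 33) = -2 + √((-13 + 0) - 33) = -2 + √(-13 - 33) = -2 + √(-46) = -2 + I*√46 ≈ -2.0 + 6.7823*I)
a*(l + J) = 39*(27/2 + (-2 + I*√46)) = 39*(23/2 + I*√46) = 897/2 + 39*I*√46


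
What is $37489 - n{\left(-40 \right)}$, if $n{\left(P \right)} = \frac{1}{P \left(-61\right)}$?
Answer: $\frac{91473159}{2440} \approx 37489.0$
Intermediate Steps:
$n{\left(P \right)} = - \frac{1}{61 P}$ ($n{\left(P \right)} = \frac{1}{P} \left(- \frac{1}{61}\right) = - \frac{1}{61 P}$)
$37489 - n{\left(-40 \right)} = 37489 - - \frac{1}{61 \left(-40\right)} = 37489 - \left(- \frac{1}{61}\right) \left(- \frac{1}{40}\right) = 37489 - \frac{1}{2440} = \frac{91473159}{2440}$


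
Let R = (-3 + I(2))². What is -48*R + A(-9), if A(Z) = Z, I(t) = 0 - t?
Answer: -1209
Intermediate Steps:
I(t) = -t
R = 25 (R = (-3 - 1*2)² = (-3 - 2)² = (-5)² = 25)
-48*R + A(-9) = -48*25 - 9 = -1200 - 9 = -1209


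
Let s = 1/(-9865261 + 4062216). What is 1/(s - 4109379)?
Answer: -5803045/23846911259056 ≈ -2.4335e-7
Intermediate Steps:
s = -1/5803045 (s = 1/(-5803045) = -1/5803045 ≈ -1.7232e-7)
1/(s - 4109379) = 1/(-1/5803045 - 4109379) = 1/(-23846911259056/5803045) = -5803045/23846911259056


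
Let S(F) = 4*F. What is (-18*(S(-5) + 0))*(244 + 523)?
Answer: 276120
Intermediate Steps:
(-18*(S(-5) + 0))*(244 + 523) = (-18*(4*(-5) + 0))*(244 + 523) = -18*(-20 + 0)*767 = -18*(-20)*767 = 360*767 = 276120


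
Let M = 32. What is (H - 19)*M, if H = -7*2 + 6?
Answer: -864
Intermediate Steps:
H = -8 (H = -14 + 6 = -8)
(H - 19)*M = (-8 - 19)*32 = -27*32 = -864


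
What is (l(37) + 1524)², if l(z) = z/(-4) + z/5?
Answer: 926776249/400 ≈ 2.3169e+6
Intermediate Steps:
l(z) = -z/20 (l(z) = z*(-¼) + z*(⅕) = -z/4 + z/5 = -z/20)
(l(37) + 1524)² = (-1/20*37 + 1524)² = (-37/20 + 1524)² = (30443/20)² = 926776249/400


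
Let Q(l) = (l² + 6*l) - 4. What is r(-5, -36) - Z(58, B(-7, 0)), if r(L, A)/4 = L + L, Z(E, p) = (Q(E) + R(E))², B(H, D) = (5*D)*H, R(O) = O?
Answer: -14182796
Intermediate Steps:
Q(l) = -4 + l² + 6*l
B(H, D) = 5*D*H
Z(E, p) = (-4 + E² + 7*E)² (Z(E, p) = ((-4 + E² + 6*E) + E)² = (-4 + E² + 7*E)²)
r(L, A) = 8*L (r(L, A) = 4*(L + L) = 4*(2*L) = 8*L)
r(-5, -36) - Z(58, B(-7, 0)) = 8*(-5) - (-4 + 58² + 7*58)² = -40 - (-4 + 3364 + 406)² = -40 - 1*3766² = -40 - 1*14182756 = -40 - 14182756 = -14182796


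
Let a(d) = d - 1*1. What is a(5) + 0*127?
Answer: 4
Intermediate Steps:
a(d) = -1 + d (a(d) = d - 1 = -1 + d)
a(5) + 0*127 = (-1 + 5) + 0*127 = 4 + 0 = 4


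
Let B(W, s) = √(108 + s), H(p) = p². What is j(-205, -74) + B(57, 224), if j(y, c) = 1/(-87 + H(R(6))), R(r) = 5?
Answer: -1/62 + 2*√83 ≈ 18.205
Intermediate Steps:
j(y, c) = -1/62 (j(y, c) = 1/(-87 + 5²) = 1/(-87 + 25) = 1/(-62) = -1/62)
j(-205, -74) + B(57, 224) = -1/62 + √(108 + 224) = -1/62 + √332 = -1/62 + 2*√83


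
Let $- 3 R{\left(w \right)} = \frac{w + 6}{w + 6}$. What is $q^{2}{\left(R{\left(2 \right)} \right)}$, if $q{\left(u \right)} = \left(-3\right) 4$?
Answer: $144$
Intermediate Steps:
$R{\left(w \right)} = - \frac{1}{3}$ ($R{\left(w \right)} = - \frac{\left(w + 6\right) \frac{1}{w + 6}}{3} = - \frac{\left(6 + w\right) \frac{1}{6 + w}}{3} = \left(- \frac{1}{3}\right) 1 = - \frac{1}{3}$)
$q{\left(u \right)} = -12$
$q^{2}{\left(R{\left(2 \right)} \right)} = \left(-12\right)^{2} = 144$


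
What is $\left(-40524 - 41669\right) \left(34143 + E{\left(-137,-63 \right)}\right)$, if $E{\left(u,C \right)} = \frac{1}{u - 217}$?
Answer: $- \frac{993435639853}{354} \approx -2.8063 \cdot 10^{9}$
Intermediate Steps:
$E{\left(u,C \right)} = \frac{1}{-217 + u}$
$\left(-40524 - 41669\right) \left(34143 + E{\left(-137,-63 \right)}\right) = \left(-40524 - 41669\right) \left(34143 + \frac{1}{-217 - 137}\right) = - 82193 \left(34143 + \frac{1}{-354}\right) = - 82193 \left(34143 - \frac{1}{354}\right) = \left(-82193\right) \frac{12086621}{354} = - \frac{993435639853}{354}$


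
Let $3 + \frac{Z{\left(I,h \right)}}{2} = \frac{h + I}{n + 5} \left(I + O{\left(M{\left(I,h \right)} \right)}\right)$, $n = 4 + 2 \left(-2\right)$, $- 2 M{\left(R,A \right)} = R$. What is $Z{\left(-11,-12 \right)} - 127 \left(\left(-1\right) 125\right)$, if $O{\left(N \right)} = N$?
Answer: $\frac{79598}{5} \approx 15920.0$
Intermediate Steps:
$M{\left(R,A \right)} = - \frac{R}{2}$
$n = 0$ ($n = 4 - 4 = 0$)
$Z{\left(I,h \right)} = -6 + I \left(\frac{I}{5} + \frac{h}{5}\right)$ ($Z{\left(I,h \right)} = -6 + 2 \frac{h + I}{0 + 5} \left(I - \frac{I}{2}\right) = -6 + 2 \frac{I + h}{5} \frac{I}{2} = -6 + 2 \left(I + h\right) \frac{1}{5} \frac{I}{2} = -6 + 2 \left(\frac{I}{5} + \frac{h}{5}\right) \frac{I}{2} = -6 + 2 \frac{I \left(\frac{I}{5} + \frac{h}{5}\right)}{2} = -6 + I \left(\frac{I}{5} + \frac{h}{5}\right)$)
$Z{\left(-11,-12 \right)} - 127 \left(\left(-1\right) 125\right) = \left(-6 + \frac{\left(-11\right)^{2}}{5} + \frac{1}{5} \left(-11\right) \left(-12\right)\right) - 127 \left(\left(-1\right) 125\right) = \left(-6 + \frac{1}{5} \cdot 121 + \frac{132}{5}\right) - -15875 = \left(-6 + \frac{121}{5} + \frac{132}{5}\right) + 15875 = \frac{223}{5} + 15875 = \frac{79598}{5}$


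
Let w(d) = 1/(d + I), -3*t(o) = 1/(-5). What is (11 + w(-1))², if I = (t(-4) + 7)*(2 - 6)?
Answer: 23174596/192721 ≈ 120.25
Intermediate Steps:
t(o) = 1/15 (t(o) = -⅓/(-5) = -⅓*(-⅕) = 1/15)
I = -424/15 (I = (1/15 + 7)*(2 - 6) = (106/15)*(-4) = -424/15 ≈ -28.267)
w(d) = 1/(-424/15 + d) (w(d) = 1/(d - 424/15) = 1/(-424/15 + d))
(11 + w(-1))² = (11 + 15/(-424 + 15*(-1)))² = (11 + 15/(-424 - 15))² = (11 + 15/(-439))² = (11 + 15*(-1/439))² = (11 - 15/439)² = (4814/439)² = 23174596/192721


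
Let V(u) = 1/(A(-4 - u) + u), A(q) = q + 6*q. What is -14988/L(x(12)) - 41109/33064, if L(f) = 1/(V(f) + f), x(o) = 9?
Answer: -182616736461/1355624 ≈ -1.3471e+5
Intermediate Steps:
A(q) = 7*q
V(u) = 1/(-28 - 6*u) (V(u) = 1/(7*(-4 - u) + u) = 1/((-28 - 7*u) + u) = 1/(-28 - 6*u))
L(f) = 1/(f + 1/(2*(-14 - 3*f))) (L(f) = 1/(1/(2*(-14 - 3*f)) + f) = 1/(f + 1/(2*(-14 - 3*f))))
-14988/L(x(12)) - 41109/33064 = -14988*(-1 + 6*9² + 28*9)/(2*(14 + 3*9)) - 41109/33064 = -14988*(-1 + 6*81 + 252)/(2*(14 + 27)) - 41109*1/33064 = -14988/(2*41/(-1 + 486 + 252)) - 41109/33064 = -14988/(2*41/737) - 41109/33064 = -14988/(2*(1/737)*41) - 41109/33064 = -14988/82/737 - 41109/33064 = -14988*737/82 - 41109/33064 = -5523078/41 - 41109/33064 = -182616736461/1355624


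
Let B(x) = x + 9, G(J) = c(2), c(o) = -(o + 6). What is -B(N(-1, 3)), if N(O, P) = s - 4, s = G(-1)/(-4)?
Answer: -7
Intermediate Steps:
c(o) = -6 - o (c(o) = -(6 + o) = -6 - o)
G(J) = -8 (G(J) = -6 - 1*2 = -6 - 2 = -8)
s = 2 (s = -8/(-4) = -8*(-¼) = 2)
N(O, P) = -2 (N(O, P) = 2 - 4 = -2)
B(x) = 9 + x
-B(N(-1, 3)) = -(9 - 2) = -1*7 = -7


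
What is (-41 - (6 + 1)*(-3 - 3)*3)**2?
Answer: 7225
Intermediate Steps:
(-41 - (6 + 1)*(-3 - 3)*3)**2 = (-41 - 7*(-6)*3)**2 = (-41 - 1*(-42)*3)**2 = (-41 + 42*3)**2 = (-41 + 126)**2 = 85**2 = 7225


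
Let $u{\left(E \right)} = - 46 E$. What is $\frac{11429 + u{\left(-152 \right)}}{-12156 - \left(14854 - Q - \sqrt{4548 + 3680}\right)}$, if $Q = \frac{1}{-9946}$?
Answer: $- \frac{4474474248703966}{6560674602769243} - \frac{3644518071272 \sqrt{17}}{6560674602769243} \approx -0.68431$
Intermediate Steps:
$Q = - \frac{1}{9946} \approx -0.00010054$
$\frac{11429 + u{\left(-152 \right)}}{-12156 - \left(14854 - Q - \sqrt{4548 + 3680}\right)} = \frac{11429 - -6992}{-12156 - \left(\frac{147737885}{9946} - \sqrt{4548 + 3680}\right)} = \frac{11429 + 6992}{-12156 - \left(\frac{147737885}{9946} - 22 \sqrt{17}\right)} = \frac{18421}{-12156 - \left(\frac{147737885}{9946} - 22 \sqrt{17}\right)} = \frac{18421}{- \frac{268641461}{9946} + 22 \sqrt{17}}$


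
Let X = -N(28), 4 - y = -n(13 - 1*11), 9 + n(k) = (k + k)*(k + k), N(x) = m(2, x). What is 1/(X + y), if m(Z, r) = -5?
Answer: 1/16 ≈ 0.062500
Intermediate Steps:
N(x) = -5
n(k) = -9 + 4*k**2 (n(k) = -9 + (k + k)*(k + k) = -9 + (2*k)*(2*k) = -9 + 4*k**2)
y = 11 (y = 4 - (-1)*(-9 + 4*(13 - 1*11)**2) = 4 - (-1)*(-9 + 4*(13 - 11)**2) = 4 - (-1)*(-9 + 4*2**2) = 4 - (-1)*(-9 + 4*4) = 4 - (-1)*(-9 + 16) = 4 - (-1)*7 = 4 - 1*(-7) = 4 + 7 = 11)
X = 5 (X = -1*(-5) = 5)
1/(X + y) = 1/(5 + 11) = 1/16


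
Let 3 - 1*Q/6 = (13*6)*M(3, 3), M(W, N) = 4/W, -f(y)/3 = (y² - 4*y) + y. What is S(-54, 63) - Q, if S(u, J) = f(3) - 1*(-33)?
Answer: 639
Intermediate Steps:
f(y) = -3*y² + 9*y (f(y) = -3*((y² - 4*y) + y) = -3*(y² - 3*y) = -3*y² + 9*y)
S(u, J) = 33 (S(u, J) = 3*3*(3 - 1*3) - 1*(-33) = 3*3*(3 - 3) + 33 = 3*3*0 + 33 = 0 + 33 = 33)
Q = -606 (Q = 18 - 6*13*6*4/3 = 18 - 468*4*(⅓) = 18 - 468*4/3 = 18 - 6*104 = 18 - 624 = -606)
S(-54, 63) - Q = 33 - 1*(-606) = 33 + 606 = 639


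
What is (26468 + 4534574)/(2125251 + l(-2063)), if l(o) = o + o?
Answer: 4561042/2121125 ≈ 2.1503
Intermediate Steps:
l(o) = 2*o
(26468 + 4534574)/(2125251 + l(-2063)) = (26468 + 4534574)/(2125251 + 2*(-2063)) = 4561042/(2125251 - 4126) = 4561042/2121125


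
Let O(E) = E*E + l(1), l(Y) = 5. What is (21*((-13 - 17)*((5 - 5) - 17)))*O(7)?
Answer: 578340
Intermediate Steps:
O(E) = 5 + E² (O(E) = E*E + 5 = E² + 5 = 5 + E²)
(21*((-13 - 17)*((5 - 5) - 17)))*O(7) = (21*((-13 - 17)*((5 - 5) - 17)))*(5 + 7²) = (21*(-30*(0 - 17)))*(5 + 49) = (21*(-30*(-17)))*54 = (21*510)*54 = 10710*54 = 578340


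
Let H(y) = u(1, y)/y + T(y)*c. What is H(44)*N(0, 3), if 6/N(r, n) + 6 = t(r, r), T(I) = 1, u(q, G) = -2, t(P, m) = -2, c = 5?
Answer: -327/88 ≈ -3.7159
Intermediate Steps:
N(r, n) = -3/4 (N(r, n) = 6/(-6 - 2) = 6/(-8) = 6*(-1/8) = -3/4)
H(y) = 5 - 2/y (H(y) = -2/y + 1*5 = -2/y + 5 = 5 - 2/y)
H(44)*N(0, 3) = (5 - 2/44)*(-3/4) = (5 - 2*1/44)*(-3/4) = (5 - 1/22)*(-3/4) = (109/22)*(-3/4) = -327/88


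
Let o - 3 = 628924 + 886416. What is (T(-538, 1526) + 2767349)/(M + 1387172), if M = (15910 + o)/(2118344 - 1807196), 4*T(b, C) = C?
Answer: 861173809614/431617324709 ≈ 1.9952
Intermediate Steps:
T(b, C) = C/4
o = 1515343 (o = 3 + (628924 + 886416) = 3 + 1515340 = 1515343)
M = 1531253/311148 (M = (15910 + 1515343)/(2118344 - 1807196) = 1531253/311148 ≈ 4.9213)
(T(-538, 1526) + 2767349)/(M + 1387172) = ((¼)*1526 + 2767349)/(1531253/311148 + 1387172) = (763/2 + 2767349)/(431617324709/311148) = (5535461/2)*(311148/431617324709) = 861173809614/431617324709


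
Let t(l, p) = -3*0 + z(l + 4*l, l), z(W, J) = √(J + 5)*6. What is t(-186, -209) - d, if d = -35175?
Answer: 35175 + 6*I*√181 ≈ 35175.0 + 80.722*I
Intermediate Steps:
z(W, J) = 6*√(5 + J) (z(W, J) = √(5 + J)*6 = 6*√(5 + J))
t(l, p) = 6*√(5 + l) (t(l, p) = -3*0 + 6*√(5 + l) = 0 + 6*√(5 + l) = 6*√(5 + l))
t(-186, -209) - d = 6*√(5 - 186) - 1*(-35175) = 6*√(-181) + 35175 = 6*(I*√181) + 35175 = 6*I*√181 + 35175 = 35175 + 6*I*√181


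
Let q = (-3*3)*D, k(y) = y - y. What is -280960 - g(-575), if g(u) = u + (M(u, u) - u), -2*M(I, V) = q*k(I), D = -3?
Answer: -280960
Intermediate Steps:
k(y) = 0
q = 27 (q = -3*3*(-3) = -9*(-3) = 27)
M(I, V) = 0 (M(I, V) = -27*0/2 = -½*0 = 0)
g(u) = 0 (g(u) = u + (0 - u) = u - u = 0)
-280960 - g(-575) = -280960 - 1*0 = -280960 + 0 = -280960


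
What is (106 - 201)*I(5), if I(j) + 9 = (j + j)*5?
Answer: -3895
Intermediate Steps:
I(j) = -9 + 10*j (I(j) = -9 + (j + j)*5 = -9 + (2*j)*5 = -9 + 10*j)
(106 - 201)*I(5) = (106 - 201)*(-9 + 10*5) = -95*(-9 + 50) = -95*41 = -3895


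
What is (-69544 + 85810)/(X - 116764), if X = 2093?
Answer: -16266/114671 ≈ -0.14185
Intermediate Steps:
(-69544 + 85810)/(X - 116764) = (-69544 + 85810)/(2093 - 116764) = 16266/(-114671) = 16266*(-1/114671) = -16266/114671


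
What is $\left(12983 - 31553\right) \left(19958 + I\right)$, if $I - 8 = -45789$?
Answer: $479533110$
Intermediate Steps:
$I = -45781$ ($I = 8 - 45789 = -45781$)
$\left(12983 - 31553\right) \left(19958 + I\right) = \left(12983 - 31553\right) \left(19958 - 45781\right) = \left(-18570\right) \left(-25823\right) = 479533110$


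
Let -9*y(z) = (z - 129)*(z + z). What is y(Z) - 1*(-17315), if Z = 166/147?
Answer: 3373679119/194481 ≈ 17347.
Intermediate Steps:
Z = 166/147 (Z = 166*(1/147) = 166/147 ≈ 1.1293)
y(z) = -2*z*(-129 + z)/9 (y(z) = -(z - 129)*(z + z)/9 = -(-129 + z)*2*z/9 = -2*z*(-129 + z)/9)
y(Z) - 1*(-17315) = (2/9)*(166/147)*(129 - 1*166/147) - 1*(-17315) = (2/9)*(166/147)*(129 - 166/147) + 17315 = (2/9)*(166/147)*(18797/147) + 17315 = 6240604/194481 + 17315 = 3373679119/194481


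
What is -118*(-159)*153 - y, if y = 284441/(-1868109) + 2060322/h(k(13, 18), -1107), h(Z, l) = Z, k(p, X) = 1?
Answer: 1513661755217/1868109 ≈ 8.1026e+5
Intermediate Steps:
y = 3848905786657/1868109 (y = 284441/(-1868109) + 2060322/1 = 284441*(-1/1868109) + 2060322*1 = -284441/1868109 + 2060322 = 3848905786657/1868109 ≈ 2.0603e+6)
-118*(-159)*153 - y = -118*(-159)*153 - 1*3848905786657/1868109 = 18762*153 - 3848905786657/1868109 = 2870586 - 3848905786657/1868109 = 1513661755217/1868109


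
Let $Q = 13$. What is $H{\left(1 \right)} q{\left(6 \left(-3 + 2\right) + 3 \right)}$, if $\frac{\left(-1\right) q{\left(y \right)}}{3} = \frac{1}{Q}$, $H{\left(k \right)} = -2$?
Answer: $\frac{6}{13} \approx 0.46154$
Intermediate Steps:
$q{\left(y \right)} = - \frac{3}{13}$
$H{\left(1 \right)} q{\left(6 \left(-3 + 2\right) + 3 \right)} = \left(-2\right) \left(- \frac{3}{13}\right) = \frac{6}{13}$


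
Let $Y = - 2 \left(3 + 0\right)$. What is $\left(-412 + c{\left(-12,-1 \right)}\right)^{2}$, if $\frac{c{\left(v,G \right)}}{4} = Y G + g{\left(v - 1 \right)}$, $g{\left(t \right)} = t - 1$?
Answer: $197136$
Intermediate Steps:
$g{\left(t \right)} = -1 + t$ ($g{\left(t \right)} = t - 1 = -1 + t$)
$Y = -6$ ($Y = \left(-2\right) 3 = -6$)
$c{\left(v,G \right)} = -8 - 24 G + 4 v$ ($c{\left(v,G \right)} = 4 \left(- 6 G + \left(-1 + \left(v - 1\right)\right)\right) = 4 \left(- 6 G + \left(-1 + \left(-1 + v\right)\right)\right) = 4 \left(- 6 G + \left(-2 + v\right)\right) = 4 \left(-2 + v - 6 G\right) = -8 - 24 G + 4 v$)
$\left(-412 + c{\left(-12,-1 \right)}\right)^{2} = \left(-412 - 32\right)^{2} = \left(-444\right)^{2} = 197136$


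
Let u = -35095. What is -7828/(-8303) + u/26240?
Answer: -905127/2293376 ≈ -0.39467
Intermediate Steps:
-7828/(-8303) + u/26240 = -7828/(-8303) - 35095/26240 = -7828*(-1/8303) - 35095*1/26240 = 412/437 - 7019/5248 = -905127/2293376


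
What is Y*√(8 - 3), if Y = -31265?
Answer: -31265*√5 ≈ -69911.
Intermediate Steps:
Y*√(8 - 3) = -31265*√(8 - 3) = -31265*√5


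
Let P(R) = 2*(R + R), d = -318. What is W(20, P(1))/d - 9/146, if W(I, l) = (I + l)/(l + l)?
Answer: -275/3869 ≈ -0.071078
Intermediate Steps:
P(R) = 4*R (P(R) = 2*(2*R) = 4*R)
W(I, l) = (I + l)/(2*l) (W(I, l) = (I + l)/((2*l)) = (I + l)*(1/(2*l)) = (I + l)/(2*l))
W(20, P(1))/d - 9/146 = ((20 + 4*1)/(2*((4*1))))/(-318) - 9/146 = ((½)*(20 + 4)/4)*(-1/318) - 9*1/146 = ((½)*(¼)*24)*(-1/318) - 9/146 = 3*(-1/318) - 9/146 = -1/106 - 9/146 = -275/3869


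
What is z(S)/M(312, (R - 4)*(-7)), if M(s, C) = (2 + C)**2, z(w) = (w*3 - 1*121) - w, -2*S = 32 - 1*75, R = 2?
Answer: -39/128 ≈ -0.30469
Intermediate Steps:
S = 43/2 (S = -(32 - 1*75)/2 = -(32 - 75)/2 = -1/2*(-43) = 43/2 ≈ 21.500)
z(w) = -121 + 2*w (z(w) = (3*w - 121) - w = (-121 + 3*w) - w = -121 + 2*w)
z(S)/M(312, (R - 4)*(-7)) = (-121 + 2*(43/2))/((2 + (2 - 4)*(-7))**2) = (-121 + 43)/((2 - 2*(-7))**2) = -78/(2 + 14)**2 = -78/(16**2) = -78/256 = -78*1/256 = -39/128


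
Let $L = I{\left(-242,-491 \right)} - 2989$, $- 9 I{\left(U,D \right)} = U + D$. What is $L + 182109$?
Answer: $\frac{1612813}{9} \approx 1.792 \cdot 10^{5}$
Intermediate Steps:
$I{\left(U,D \right)} = - \frac{D}{9} - \frac{U}{9}$ ($I{\left(U,D \right)} = - \frac{U + D}{9} = - \frac{D + U}{9} = - \frac{D}{9} - \frac{U}{9}$)
$L = - \frac{26168}{9}$ ($L = \left(\left(- \frac{1}{9}\right) \left(-491\right) - - \frac{242}{9}\right) - 2989 = \left(\frac{491}{9} + \frac{242}{9}\right) - 2989 = \frac{733}{9} - 2989 = - \frac{26168}{9} \approx -2907.6$)
$L + 182109 = - \frac{26168}{9} + 182109 = \frac{1612813}{9}$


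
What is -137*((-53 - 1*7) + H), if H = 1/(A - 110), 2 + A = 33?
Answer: 649517/79 ≈ 8221.7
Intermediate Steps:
A = 31 (A = -2 + 33 = 31)
H = -1/79 (H = 1/(31 - 110) = 1/(-79) = -1/79 ≈ -0.012658)
-137*((-53 - 1*7) + H) = -137*((-53 - 1*7) - 1/79) = -137*((-53 - 7) - 1/79) = -137*(-60 - 1/79) = -137*(-4741/79) = 649517/79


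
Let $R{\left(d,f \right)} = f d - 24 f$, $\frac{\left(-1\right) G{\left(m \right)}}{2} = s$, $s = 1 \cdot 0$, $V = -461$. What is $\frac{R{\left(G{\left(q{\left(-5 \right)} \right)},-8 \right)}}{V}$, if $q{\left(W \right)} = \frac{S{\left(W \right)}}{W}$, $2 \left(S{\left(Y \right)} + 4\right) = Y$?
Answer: $- \frac{192}{461} \approx -0.41649$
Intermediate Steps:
$S{\left(Y \right)} = -4 + \frac{Y}{2}$
$q{\left(W \right)} = \frac{-4 + \frac{W}{2}}{W}$
$s = 0$
$G{\left(m \right)} = 0$ ($G{\left(m \right)} = \left(-2\right) 0 = 0$)
$R{\left(d,f \right)} = - 24 f + d f$ ($R{\left(d,f \right)} = d f - 24 f = - 24 f + d f$)
$\frac{R{\left(G{\left(q{\left(-5 \right)} \right)},-8 \right)}}{V} = \frac{\left(-8\right) \left(-24 + 0\right)}{-461} = \left(-8\right) \left(-24\right) \left(- \frac{1}{461}\right) = 192 \left(- \frac{1}{461}\right) = - \frac{192}{461}$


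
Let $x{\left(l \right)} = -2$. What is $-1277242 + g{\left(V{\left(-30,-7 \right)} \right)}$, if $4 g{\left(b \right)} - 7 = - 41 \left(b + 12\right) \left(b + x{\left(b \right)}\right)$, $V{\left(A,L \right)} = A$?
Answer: $- \frac{5132577}{4} \approx -1.2831 \cdot 10^{6}$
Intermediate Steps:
$g{\left(b \right)} = \frac{7}{4} - \frac{41 \left(-2 + b\right) \left(12 + b\right)}{4}$ ($g{\left(b \right)} = \frac{7}{4} + \frac{\left(-41\right) \left(b + 12\right) \left(b - 2\right)}{4} = \frac{7}{4} + \frac{\left(-41\right) \left(12 + b\right) \left(-2 + b\right)}{4} = \frac{7}{4} + \frac{\left(-41\right) \left(-2 + b\right) \left(12 + b\right)}{4} = \frac{7}{4} - \frac{41 \left(-2 + b\right) \left(12 + b\right)}{4}$)
$-1277242 + g{\left(V{\left(-30,-7 \right)} \right)} = -1277242 - \left(- \frac{13291}{4} + 9225\right) = -1277242 + \left(\frac{991}{4} + 3075 - 9225\right) = -1277242 - \frac{23609}{4} = - \frac{5132577}{4}$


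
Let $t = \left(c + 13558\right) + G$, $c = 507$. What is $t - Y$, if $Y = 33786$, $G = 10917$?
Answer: $-8804$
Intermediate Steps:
$t = 24982$ ($t = \left(507 + 13558\right) + 10917 = 14065 + 10917 = 24982$)
$t - Y = 24982 - 33786 = -8804$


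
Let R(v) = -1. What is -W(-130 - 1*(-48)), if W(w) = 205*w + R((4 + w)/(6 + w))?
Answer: 16811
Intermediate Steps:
W(w) = -1 + 205*w (W(w) = 205*w - 1 = -1 + 205*w)
-W(-130 - 1*(-48)) = -(-1 + 205*(-130 - 1*(-48))) = -(-1 + 205*(-130 + 48)) = -(-1 + 205*(-82)) = -(-1 - 16810) = -1*(-16811) = 16811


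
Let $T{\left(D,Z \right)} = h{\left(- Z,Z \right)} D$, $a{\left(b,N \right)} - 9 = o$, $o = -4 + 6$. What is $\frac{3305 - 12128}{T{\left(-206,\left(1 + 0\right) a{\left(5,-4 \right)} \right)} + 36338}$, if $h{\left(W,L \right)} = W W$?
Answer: $- \frac{2941}{3804} \approx -0.77313$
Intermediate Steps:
$h{\left(W,L \right)} = W^{2}$
$o = 2$
$a{\left(b,N \right)} = 11$ ($a{\left(b,N \right)} = 9 + 2 = 11$)
$T{\left(D,Z \right)} = D Z^{2}$ ($T{\left(D,Z \right)} = \left(- Z\right)^{2} D = Z^{2} D = D Z^{2}$)
$\frac{3305 - 12128}{T{\left(-206,\left(1 + 0\right) a{\left(5,-4 \right)} \right)} + 36338} = \frac{3305 - 12128}{- 206 \left(\left(1 + 0\right) 11\right)^{2} + 36338} = - \frac{8823}{- 206 \left(1 \cdot 11\right)^{2} + 36338} = - \frac{8823}{- 206 \cdot 11^{2} + 36338} = - \frac{8823}{\left(-206\right) 121 + 36338} = - \frac{8823}{-24926 + 36338} = - \frac{8823}{11412} = \left(-8823\right) \frac{1}{11412} = - \frac{2941}{3804}$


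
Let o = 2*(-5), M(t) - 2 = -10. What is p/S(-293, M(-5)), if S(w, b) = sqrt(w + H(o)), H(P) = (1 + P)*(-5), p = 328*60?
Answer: -4920*I*sqrt(62)/31 ≈ -1249.7*I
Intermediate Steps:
p = 19680
M(t) = -8 (M(t) = 2 - 10 = -8)
o = -10
H(P) = -5 - 5*P
S(w, b) = sqrt(45 + w) (S(w, b) = sqrt(w + (-5 - 5*(-10))) = sqrt(w + (-5 + 50)) = sqrt(w + 45) = sqrt(45 + w))
p/S(-293, M(-5)) = 19680/(sqrt(45 - 293)) = 19680/(sqrt(-248)) = 19680/((2*I*sqrt(62))) = 19680*(-I*sqrt(62)/124) = -4920*I*sqrt(62)/31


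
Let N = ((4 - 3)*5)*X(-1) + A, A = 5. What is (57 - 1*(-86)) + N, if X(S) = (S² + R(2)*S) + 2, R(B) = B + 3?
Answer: 138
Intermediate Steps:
R(B) = 3 + B
X(S) = 2 + S² + 5*S (X(S) = (S² + (3 + 2)*S) + 2 = (S² + 5*S) + 2 = 2 + S² + 5*S)
N = -5 (N = ((4 - 3)*5)*(2 + (-1)² + 5*(-1)) + 5 = (1*5)*(2 + 1 - 5) + 5 = 5*(-2) + 5 = -10 + 5 = -5)
(57 - 1*(-86)) + N = (57 - 1*(-86)) - 5 = (57 + 86) - 5 = 143 - 5 = 138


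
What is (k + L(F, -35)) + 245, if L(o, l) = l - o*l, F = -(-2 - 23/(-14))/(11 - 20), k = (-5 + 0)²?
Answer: 4205/18 ≈ 233.61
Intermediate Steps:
k = 25 (k = (-5)² = 25)
F = -5/126 (F = -(-2 - 23*(-1/14))/(-9) = -(-2 + 23/14)*(-1)/9 = -(-5)*(-1)/(14*9) = -1*5/126 = -5/126 ≈ -0.039683)
L(o, l) = l - l*o
(k + L(F, -35)) + 245 = (25 - 35*(1 - 1*(-5/126))) + 245 = (25 - 35*(1 + 5/126)) + 245 = (25 - 35*131/126) + 245 = (25 - 655/18) + 245 = -205/18 + 245 = 4205/18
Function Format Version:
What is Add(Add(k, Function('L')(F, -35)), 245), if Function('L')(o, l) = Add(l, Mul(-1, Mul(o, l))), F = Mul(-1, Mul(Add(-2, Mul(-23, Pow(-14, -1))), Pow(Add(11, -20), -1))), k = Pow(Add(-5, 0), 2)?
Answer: Rational(4205, 18) ≈ 233.61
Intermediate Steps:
k = 25 (k = Pow(-5, 2) = 25)
F = Rational(-5, 126) (F = Mul(-1, Mul(Add(-2, Mul(-23, Rational(-1, 14))), Pow(-9, -1))) = Mul(-1, Mul(Add(-2, Rational(23, 14)), Rational(-1, 9))) = Mul(-1, Mul(Rational(-5, 14), Rational(-1, 9))) = Mul(-1, Rational(5, 126)) = Rational(-5, 126) ≈ -0.039683)
Function('L')(o, l) = Add(l, Mul(-1, l, o)) (Function('L')(o, l) = Add(l, Mul(-1, Mul(l, o))) = Add(l, Mul(-1, l, o)))
Add(Add(k, Function('L')(F, -35)), 245) = Add(Add(25, Mul(-35, Add(1, Mul(-1, Rational(-5, 126))))), 245) = Add(Add(25, Mul(-35, Add(1, Rational(5, 126)))), 245) = Add(Add(25, Mul(-35, Rational(131, 126))), 245) = Add(Add(25, Rational(-655, 18)), 245) = Add(Rational(-205, 18), 245) = Rational(4205, 18)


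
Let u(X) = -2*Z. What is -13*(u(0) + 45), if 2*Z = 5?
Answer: -520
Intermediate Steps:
Z = 5/2 (Z = (1/2)*5 = 5/2 ≈ 2.5000)
u(X) = -5 (u(X) = -2*5/2 = -5)
-13*(u(0) + 45) = -13*(-5 + 45) = -13*40 = -520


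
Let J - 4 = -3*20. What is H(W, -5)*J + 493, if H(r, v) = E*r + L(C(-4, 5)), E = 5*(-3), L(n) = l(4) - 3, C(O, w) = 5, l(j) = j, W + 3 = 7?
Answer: 3797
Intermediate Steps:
W = 4 (W = -3 + 7 = 4)
J = -56 (J = 4 - 3*20 = 4 - 60 = -56)
L(n) = 1 (L(n) = 4 - 3 = 1)
E = -15
H(r, v) = 1 - 15*r (H(r, v) = -15*r + 1 = 1 - 15*r)
H(W, -5)*J + 493 = (1 - 15*4)*(-56) + 493 = (1 - 60)*(-56) + 493 = -59*(-56) + 493 = 3304 + 493 = 3797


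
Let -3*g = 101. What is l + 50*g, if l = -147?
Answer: -5491/3 ≈ -1830.3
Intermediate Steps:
g = -101/3 (g = -⅓*101 = -101/3 ≈ -33.667)
l + 50*g = -147 + 50*(-101/3) = -147 - 5050/3 = -5491/3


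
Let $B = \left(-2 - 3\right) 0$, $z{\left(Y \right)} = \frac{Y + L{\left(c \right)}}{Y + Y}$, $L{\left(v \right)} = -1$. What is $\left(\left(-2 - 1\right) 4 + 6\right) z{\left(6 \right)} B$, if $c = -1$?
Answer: $0$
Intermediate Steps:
$z{\left(Y \right)} = \frac{-1 + Y}{2 Y}$ ($z{\left(Y \right)} = \frac{Y - 1}{Y + Y} = \frac{-1 + Y}{2 Y}$)
$B = 0$ ($B = \left(-5\right) 0 = 0$)
$\left(\left(-2 - 1\right) 4 + 6\right) z{\left(6 \right)} B = \left(\left(-2 - 1\right) 4 + 6\right) \frac{-1 + 6}{2 \cdot 6} \cdot 0 = \left(\left(-3\right) 4 + 6\right) \frac{1}{2} \cdot \frac{1}{6} \cdot 5 \cdot 0 = \left(-12 + 6\right) \frac{5}{12} \cdot 0 = \left(-6\right) \frac{5}{12} \cdot 0 = \left(- \frac{5}{2}\right) 0 = 0$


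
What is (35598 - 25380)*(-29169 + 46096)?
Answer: 172960086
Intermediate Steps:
(35598 - 25380)*(-29169 + 46096) = 10218*16927 = 172960086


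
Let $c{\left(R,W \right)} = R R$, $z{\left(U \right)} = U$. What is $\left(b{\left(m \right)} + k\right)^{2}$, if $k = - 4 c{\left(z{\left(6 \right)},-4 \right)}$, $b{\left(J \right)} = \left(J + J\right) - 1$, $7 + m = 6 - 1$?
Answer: $22201$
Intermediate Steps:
$m = -2$ ($m = -7 + \left(6 - 1\right) = -7 + 5 = -2$)
$c{\left(R,W \right)} = R^{2}$
$b{\left(J \right)} = -1 + 2 J$ ($b{\left(J \right)} = 2 J - 1 = -1 + 2 J$)
$k = -144$ ($k = - 4 \cdot 6^{2} = \left(-4\right) 36 = -144$)
$\left(b{\left(m \right)} + k\right)^{2} = \left(\left(-1 + 2 \left(-2\right)\right) - 144\right)^{2} = \left(\left(-1 - 4\right) - 144\right)^{2} = \left(-5 - 144\right)^{2} = \left(-149\right)^{2} = 22201$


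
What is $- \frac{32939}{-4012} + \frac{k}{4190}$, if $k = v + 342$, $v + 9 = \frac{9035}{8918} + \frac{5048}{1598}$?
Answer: $\frac{561684433467}{67749630970} \approx 8.2906$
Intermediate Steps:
$v = - \frac{2646257}{548114}$ ($v = -9 + \left(\frac{9035}{8918} + \frac{5048}{1598}\right) = -9 + \left(9035 \cdot \frac{1}{8918} + 5048 \cdot \frac{1}{1598}\right) = -9 + \left(\frac{695}{686} + \frac{2524}{799}\right) = -9 + \frac{2286769}{548114} = - \frac{2646257}{548114} \approx -4.8279$)
$k = \frac{184808731}{548114}$ ($k = - \frac{2646257}{548114} + 342 = \frac{184808731}{548114} \approx 337.17$)
$- \frac{32939}{-4012} + \frac{k}{4190} = - \frac{32939}{-4012} + \frac{184808731}{548114 \cdot 4190} = \left(-32939\right) \left(- \frac{1}{4012}\right) + \frac{184808731}{548114} \cdot \frac{1}{4190} = \frac{32939}{4012} + \frac{184808731}{2296597660} = \frac{561684433467}{67749630970}$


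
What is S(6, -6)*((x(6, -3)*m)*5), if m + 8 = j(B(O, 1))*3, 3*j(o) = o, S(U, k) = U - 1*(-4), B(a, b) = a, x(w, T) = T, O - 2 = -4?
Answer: 1500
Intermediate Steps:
O = -2 (O = 2 - 4 = -2)
S(U, k) = 4 + U (S(U, k) = U + 4 = 4 + U)
j(o) = o/3
m = -10 (m = -8 + ((⅓)*(-2))*3 = -8 - ⅔*3 = -8 - 2 = -10)
S(6, -6)*((x(6, -3)*m)*5) = (4 + 6)*(-3*(-10)*5) = 10*(30*5) = 10*150 = 1500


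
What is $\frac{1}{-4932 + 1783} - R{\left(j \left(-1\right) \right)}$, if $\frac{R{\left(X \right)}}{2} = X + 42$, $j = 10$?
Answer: $- \frac{201537}{3149} \approx -64.0$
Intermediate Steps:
$R{\left(X \right)} = 84 + 2 X$ ($R{\left(X \right)} = 2 \left(X + 42\right) = 2 \left(42 + X\right) = 84 + 2 X$)
$\frac{1}{-4932 + 1783} - R{\left(j \left(-1\right) \right)} = \frac{1}{-4932 + 1783} - \left(84 + 2 \cdot 10 \left(-1\right)\right) = \frac{1}{-3149} - \left(84 + 2 \left(-10\right)\right) = - \frac{1}{3149} - \left(84 - 20\right) = - \frac{1}{3149} - 64 = - \frac{201537}{3149}$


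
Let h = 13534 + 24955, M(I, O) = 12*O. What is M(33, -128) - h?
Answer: -40025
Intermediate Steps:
h = 38489
M(33, -128) - h = 12*(-128) - 1*38489 = -1536 - 38489 = -40025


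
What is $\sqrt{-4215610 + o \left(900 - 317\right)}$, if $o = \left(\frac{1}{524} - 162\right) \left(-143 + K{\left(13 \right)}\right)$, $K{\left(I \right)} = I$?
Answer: $\frac{\sqrt{553423397790}}{262} \approx 2839.4$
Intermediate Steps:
$o = \frac{5517655}{262}$ ($o = \left(\frac{1}{524} - 162\right) \left(-143 + 13\right) = \left(\frac{1}{524} - 162\right) \left(-130\right) = \left(- \frac{84887}{524}\right) \left(-130\right) = \frac{5517655}{262} \approx 21060.0$)
$\sqrt{-4215610 + o \left(900 - 317\right)} = \sqrt{-4215610 + \frac{5517655 \left(900 - 317\right)}{262}} = \sqrt{-4215610 + \frac{5517655}{262} \cdot 583} = \sqrt{-4215610 + \frac{3216792865}{262}} = \sqrt{\frac{2112303045}{262}} = \frac{\sqrt{553423397790}}{262}$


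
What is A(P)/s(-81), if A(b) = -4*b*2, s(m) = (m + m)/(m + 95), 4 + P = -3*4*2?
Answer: -1568/81 ≈ -19.358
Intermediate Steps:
P = -28 (P = -4 - 3*4*2 = -4 - 12*2 = -4 - 24 = -28)
s(m) = 2*m/(95 + m) (s(m) = (2*m)/(95 + m) = 2*m/(95 + m))
A(b) = -8*b
A(P)/s(-81) = (-8*(-28))/((2*(-81)/(95 - 81))) = 224/((2*(-81)/14)) = 224/((2*(-81)*(1/14))) = 224/(-81/7) = 224*(-7/81) = -1568/81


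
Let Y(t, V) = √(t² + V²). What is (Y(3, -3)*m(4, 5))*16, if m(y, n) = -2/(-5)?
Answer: 96*√2/5 ≈ 27.153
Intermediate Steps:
m(y, n) = ⅖ (m(y, n) = -2*(-⅕) = ⅖)
Y(t, V) = √(V² + t²)
(Y(3, -3)*m(4, 5))*16 = (√((-3)² + 3²)*(⅖))*16 = (√(9 + 9)*(⅖))*16 = (√18*(⅖))*16 = ((3*√2)*(⅖))*16 = (6*√2/5)*16 = 96*√2/5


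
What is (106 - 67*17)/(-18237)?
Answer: 1033/18237 ≈ 0.056643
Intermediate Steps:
(106 - 67*17)/(-18237) = (106 - 1139)*(-1/18237) = -1033*(-1/18237) = 1033/18237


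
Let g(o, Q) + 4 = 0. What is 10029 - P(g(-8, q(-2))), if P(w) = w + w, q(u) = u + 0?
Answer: 10037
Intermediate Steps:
q(u) = u
g(o, Q) = -4 (g(o, Q) = -4 + 0 = -4)
P(w) = 2*w
10029 - P(g(-8, q(-2))) = 10029 - 2*(-4) = 10029 - 1*(-8) = 10029 + 8 = 10037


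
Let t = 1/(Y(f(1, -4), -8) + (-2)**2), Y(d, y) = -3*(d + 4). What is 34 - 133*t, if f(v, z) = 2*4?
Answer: 1221/32 ≈ 38.156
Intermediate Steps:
f(v, z) = 8
Y(d, y) = -12 - 3*d (Y(d, y) = -3*(4 + d) = -12 - 3*d)
t = -1/32 (t = 1/((-12 - 3*8) + (-2)**2) = 1/((-12 - 24) + 4) = 1/(-36 + 4) = 1/(-32) = -1/32 ≈ -0.031250)
34 - 133*t = 34 - 133*(-1/32) = 34 + 133/32 = 1221/32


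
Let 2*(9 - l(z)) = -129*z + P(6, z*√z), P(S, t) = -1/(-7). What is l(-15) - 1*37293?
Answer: -267761/7 ≈ -38252.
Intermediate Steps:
P(S, t) = ⅐ (P(S, t) = -1*(-⅐) = ⅐)
l(z) = 125/14 + 129*z/2 (l(z) = 9 - (-129*z + ⅐)/2 = 9 - (⅐ - 129*z)/2 = 9 + (-1/14 + 129*z/2) = 125/14 + 129*z/2)
l(-15) - 1*37293 = (125/14 + (129/2)*(-15)) - 1*37293 = (125/14 - 1935/2) - 37293 = -6710/7 - 37293 = -267761/7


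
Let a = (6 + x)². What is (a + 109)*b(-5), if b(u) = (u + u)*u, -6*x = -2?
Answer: 67100/9 ≈ 7455.6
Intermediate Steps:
x = ⅓ (x = -⅙*(-2) = ⅓ ≈ 0.33333)
a = 361/9 (a = (6 + ⅓)² = (19/3)² = 361/9 ≈ 40.111)
b(u) = 2*u² (b(u) = (2*u)*u = 2*u²)
(a + 109)*b(-5) = (361/9 + 109)*(2*(-5)²) = 1342*(2*25)/9 = (1342/9)*50 = 67100/9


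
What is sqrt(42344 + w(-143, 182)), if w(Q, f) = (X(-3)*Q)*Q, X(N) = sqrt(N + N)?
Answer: sqrt(42344 + 20449*I*sqrt(6)) ≈ 232.31 + 107.81*I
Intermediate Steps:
X(N) = sqrt(2)*sqrt(N) (X(N) = sqrt(2*N) = sqrt(2)*sqrt(N))
w(Q, f) = I*sqrt(6)*Q**2 (w(Q, f) = ((sqrt(2)*sqrt(-3))*Q)*Q = ((sqrt(2)*(I*sqrt(3)))*Q)*Q = ((I*sqrt(6))*Q)*Q = (I*Q*sqrt(6))*Q = I*sqrt(6)*Q**2)
sqrt(42344 + w(-143, 182)) = sqrt(42344 + I*sqrt(6)*(-143)**2) = sqrt(42344 + I*sqrt(6)*20449) = sqrt(42344 + 20449*I*sqrt(6))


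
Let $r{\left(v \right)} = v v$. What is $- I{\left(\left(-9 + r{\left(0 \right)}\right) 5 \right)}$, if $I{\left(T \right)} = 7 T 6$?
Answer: $1890$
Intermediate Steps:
$r{\left(v \right)} = v^{2}$
$I{\left(T \right)} = 42 T$ ($I{\left(T \right)} = 7 \cdot 6 T = 42 T$)
$- I{\left(\left(-9 + r{\left(0 \right)}\right) 5 \right)} = - 42 \left(-9 + 0^{2}\right) 5 = - 42 \left(-9 + 0\right) 5 = - 42 \left(\left(-9\right) 5\right) = - 42 \left(-45\right) = \left(-1\right) \left(-1890\right) = 1890$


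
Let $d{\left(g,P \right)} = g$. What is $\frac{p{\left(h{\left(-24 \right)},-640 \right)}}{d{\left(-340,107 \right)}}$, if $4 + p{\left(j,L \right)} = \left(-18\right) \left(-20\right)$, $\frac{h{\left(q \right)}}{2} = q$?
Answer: $- \frac{89}{85} \approx -1.0471$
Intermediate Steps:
$h{\left(q \right)} = 2 q$
$p{\left(j,L \right)} = 356$ ($p{\left(j,L \right)} = -4 - -360 = -4 + 360 = 356$)
$\frac{p{\left(h{\left(-24 \right)},-640 \right)}}{d{\left(-340,107 \right)}} = \frac{356}{-340} = 356 \left(- \frac{1}{340}\right) = - \frac{89}{85}$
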